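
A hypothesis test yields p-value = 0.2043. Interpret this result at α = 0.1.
Since p = 0.2043 > α = 0.1, fail to reject H₀.
There is insufficient evidence to reject the null hypothesis; the result is not statistically significant at the 0.1 level.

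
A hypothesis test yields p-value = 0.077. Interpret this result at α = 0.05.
Since p = 0.077 > α = 0.05, fail to reject H₀.
There is insufficient evidence to reject the null hypothesis; the result is not statistically significant at the 0.05 level.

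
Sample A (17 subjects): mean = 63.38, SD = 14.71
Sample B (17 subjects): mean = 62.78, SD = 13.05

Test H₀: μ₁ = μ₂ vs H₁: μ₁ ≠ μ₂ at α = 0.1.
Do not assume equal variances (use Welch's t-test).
Welch's two-sample t-test:
H₀: μ₁ = μ₂
H₁: μ₁ ≠ μ₂
s₁²/n₁ = 14.71²/17 = 12.7285,  s₂²/n₂ = 13.05²/17 = 10.0178
SE = √(s₁²/n₁ + s₂²/n₂) = √(12.7285 + 10.0178) = 4.7693
df (Welch-Satterthwaite) = (s₁²/n₁ + s₂²/n₂)² / [(s₁²/n₁)²/(n₁-1) + (s₂²/n₂)²/(n₂-1)] ≈ 31.55
t = (x̄₁ - x̄₂) / SE = (63.38 - 62.78) / 4.7693 = 0.60 / 4.7693 = 0.126
p-value = 0.9007

Since p-value > α = 0.1, we fail to reject H₀.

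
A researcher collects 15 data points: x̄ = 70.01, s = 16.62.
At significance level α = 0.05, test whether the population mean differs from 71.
One-sample t-test:
H₀: μ = 71
H₁: μ ≠ 71
df = n - 1 = 14
t = (x̄ - μ₀) / (s/√n) = (70.01 - 71) / (16.62/√15) = -0.231
p-value = 0.8209

Since p-value > α = 0.05, we fail to reject H₀.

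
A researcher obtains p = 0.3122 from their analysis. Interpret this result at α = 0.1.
Since p = 0.3122 > α = 0.1, fail to reject H₀.
There is insufficient evidence to reject the null hypothesis; the result is not statistically significant at the 0.1 level.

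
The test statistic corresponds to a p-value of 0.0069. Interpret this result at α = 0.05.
Since p = 0.0069 < α = 0.05, reject H₀.
There is sufficient evidence to reject the null hypothesis; the result is statistically significant at the 0.05 level.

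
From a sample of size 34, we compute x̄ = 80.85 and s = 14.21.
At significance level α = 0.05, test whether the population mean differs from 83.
One-sample t-test:
H₀: μ = 83
H₁: μ ≠ 83
df = n - 1 = 33
t = (x̄ - μ₀) / (s/√n) = (80.85 - 83) / (14.21/√34) = -0.882
p-value = 0.3840

Since p-value > α = 0.05, we fail to reject H₀.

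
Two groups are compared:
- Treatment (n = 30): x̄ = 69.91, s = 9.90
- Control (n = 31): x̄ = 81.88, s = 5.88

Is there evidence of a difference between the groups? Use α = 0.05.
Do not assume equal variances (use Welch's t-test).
Welch's two-sample t-test:
H₀: μ₁ = μ₂
H₁: μ₁ ≠ μ₂
s₁²/n₁ = 9.90²/30 = 3.2670,  s₂²/n₂ = 5.88²/31 = 1.1153
SE = √(s₁²/n₁ + s₂²/n₂) = √(3.2670 + 1.1153) = 2.0934
df (Welch-Satterthwaite) = (s₁²/n₁ + s₂²/n₂)² / [(s₁²/n₁)²/(n₁-1) + (s₂²/n₂)²/(n₂-1)] ≈ 46.90
t = (x̄₁ - x̄₂) / SE = (69.91 - 81.88) / 2.0934 = -11.97 / 2.0934 = -5.718
p-value < 0.0001

Since p-value < α = 0.05, we reject H₀.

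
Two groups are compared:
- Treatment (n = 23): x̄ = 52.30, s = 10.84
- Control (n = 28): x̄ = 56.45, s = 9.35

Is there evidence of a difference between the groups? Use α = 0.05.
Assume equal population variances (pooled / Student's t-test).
Student's two-sample t-test (equal variances):
H₀: μ₁ = μ₂
H₁: μ₁ ≠ μ₂
df = n₁ + n₂ - 2 = 49
Pooled variance s_p² = [(n₁-1)s₁² + (n₂-1)s₂²] / (n₁ + n₂ - 2) = [(22)(10.84²) + (27)(9.35²)] / 49 = 100.9292
SE = √(s_p²(1/n₁ + 1/n₂)) = √(100.9292 × (1/23 + 1/28)) = 2.8272
t = (x̄₁ - x̄₂) / SE = (52.30 - 56.45) / 2.8272 = -4.15 / 2.8272 = -1.468
p-value = 0.1485

Since p-value > α = 0.05, we fail to reject H₀.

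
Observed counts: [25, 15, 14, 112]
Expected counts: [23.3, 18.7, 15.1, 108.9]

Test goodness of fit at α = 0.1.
Chi-square goodness of fit test:
H₀: observed counts match expected distribution
H₁: observed counts differ from expected distribution
df = k - 1 = 3
χ² = Σ(O - E)²/E
   = (25 - 23.3)²/23.3 + (15 - 18.7)²/18.7 + (14 - 15.1)²/15.1 + (112 - 108.9)²/108.9
   = 0.124 + 0.732 + 0.080 + 0.088
   = 1.02
p-value = 0.7953

Since p-value > α = 0.1, we fail to reject H₀.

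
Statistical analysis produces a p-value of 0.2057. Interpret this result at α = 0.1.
Since p = 0.2057 > α = 0.1, fail to reject H₀.
There is insufficient evidence to reject the null hypothesis; the result is not statistically significant at the 0.1 level.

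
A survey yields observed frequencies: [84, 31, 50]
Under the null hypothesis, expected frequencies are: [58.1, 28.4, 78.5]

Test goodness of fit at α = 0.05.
Chi-square goodness of fit test:
H₀: observed counts match expected distribution
H₁: observed counts differ from expected distribution
df = k - 1 = 2
χ² = Σ(O - E)²/E
   = (84 - 58.1)²/58.1 + (31 - 28.4)²/28.4 + (50 - 78.5)²/78.5
   = 11.546 + 0.238 + 10.347
   = 22.13
p-value < 0.0001

Since p-value < α = 0.05, we reject H₀.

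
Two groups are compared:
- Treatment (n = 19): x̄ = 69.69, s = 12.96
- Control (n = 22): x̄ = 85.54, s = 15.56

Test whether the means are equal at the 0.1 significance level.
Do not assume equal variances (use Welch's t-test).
Welch's two-sample t-test:
H₀: μ₁ = μ₂
H₁: μ₁ ≠ μ₂
s₁²/n₁ = 12.96²/19 = 8.8401,  s₂²/n₂ = 15.56²/22 = 11.0052
SE = √(s₁²/n₁ + s₂²/n₂) = √(8.8401 + 11.0052) = 4.4548
df (Welch-Satterthwaite) = (s₁²/n₁ + s₂²/n₂)² / [(s₁²/n₁)²/(n₁-1) + (s₂²/n₂)²/(n₂-1)] ≈ 38.96
t = (x̄₁ - x̄₂) / SE = (69.69 - 85.54) / 4.4548 = -15.85 / 4.4548 = -3.558
p-value = 0.0010

Since p-value < α = 0.1, we reject H₀.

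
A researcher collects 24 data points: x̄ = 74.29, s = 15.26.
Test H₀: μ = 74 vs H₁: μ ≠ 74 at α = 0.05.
One-sample t-test:
H₀: μ = 74
H₁: μ ≠ 74
df = n - 1 = 23
t = (x̄ - μ₀) / (s/√n) = (74.29 - 74) / (15.26/√24) = 0.093
p-value = 0.9266

Since p-value > α = 0.05, we fail to reject H₀.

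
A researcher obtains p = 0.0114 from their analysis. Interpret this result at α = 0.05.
Since p = 0.0114 < α = 0.05, reject H₀.
There is sufficient evidence to reject the null hypothesis; the result is statistically significant at the 0.05 level.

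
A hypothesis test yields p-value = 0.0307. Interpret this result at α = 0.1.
Since p = 0.0307 < α = 0.1, reject H₀.
There is sufficient evidence to reject the null hypothesis; the result is statistically significant at the 0.1 level.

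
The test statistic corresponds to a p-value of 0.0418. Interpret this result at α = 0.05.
Since p = 0.0418 < α = 0.05, reject H₀.
There is sufficient evidence to reject the null hypothesis; the result is statistically significant at the 0.05 level.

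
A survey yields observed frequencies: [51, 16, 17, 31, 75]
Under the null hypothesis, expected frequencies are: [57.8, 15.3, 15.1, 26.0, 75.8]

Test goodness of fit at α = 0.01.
Chi-square goodness of fit test:
H₀: observed counts match expected distribution
H₁: observed counts differ from expected distribution
df = k - 1 = 4
χ² = Σ(O - E)²/E
   = (51 - 57.8)²/57.8 + (16 - 15.3)²/15.3 + (17 - 15.1)²/15.1 + (31 - 26.0)²/26.0 + (75 - 75.8)²/75.8
   = 0.800 + 0.032 + 0.239 + 0.962 + 0.008
   = 2.04
p-value = 0.7282

Since p-value > α = 0.01, we fail to reject H₀.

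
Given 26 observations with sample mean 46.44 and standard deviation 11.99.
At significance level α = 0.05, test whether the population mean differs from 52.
One-sample t-test:
H₀: μ = 52
H₁: μ ≠ 52
df = n - 1 = 25
t = (x̄ - μ₀) / (s/√n) = (46.44 - 52) / (11.99/√26) = -2.365
p-value = 0.0261

Since p-value < α = 0.05, we reject H₀.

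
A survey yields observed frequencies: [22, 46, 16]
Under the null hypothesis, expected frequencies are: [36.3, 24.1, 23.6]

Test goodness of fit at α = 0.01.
Chi-square goodness of fit test:
H₀: observed counts match expected distribution
H₁: observed counts differ from expected distribution
df = k - 1 = 2
χ² = Σ(O - E)²/E
   = (22 - 36.3)²/36.3 + (46 - 24.1)²/24.1 + (16 - 23.6)²/23.6
   = 5.633 + 19.901 + 2.447
   = 27.98
p-value < 0.0001

Since p-value < α = 0.01, we reject H₀.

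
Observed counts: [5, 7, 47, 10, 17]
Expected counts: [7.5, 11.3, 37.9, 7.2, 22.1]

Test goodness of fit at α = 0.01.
Chi-square goodness of fit test:
H₀: observed counts match expected distribution
H₁: observed counts differ from expected distribution
df = k - 1 = 4
χ² = Σ(O - E)²/E
   = (5 - 7.5)²/7.5 + (7 - 11.3)²/11.3 + (47 - 37.9)²/37.9 + (10 - 7.2)²/7.2 + (17 - 22.1)²/22.1
   = 0.833 + 1.636 + 2.185 + 1.089 + 1.177
   = 6.92
p-value = 0.1402

Since p-value > α = 0.01, we fail to reject H₀.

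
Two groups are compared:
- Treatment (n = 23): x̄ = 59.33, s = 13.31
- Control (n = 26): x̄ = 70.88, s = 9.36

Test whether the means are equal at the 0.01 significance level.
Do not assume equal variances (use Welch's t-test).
Welch's two-sample t-test:
H₀: μ₁ = μ₂
H₁: μ₁ ≠ μ₂
s₁²/n₁ = 13.31²/23 = 7.7024,  s₂²/n₂ = 9.36²/26 = 3.3696
SE = √(s₁²/n₁ + s₂²/n₂) = √(7.7024 + 3.3696) = 3.3275
df (Welch-Satterthwaite) = (s₁²/n₁ + s₂²/n₂)² / [(s₁²/n₁)²/(n₁-1) + (s₂²/n₂)²/(n₂-1)] ≈ 38.91
t = (x̄₁ - x̄₂) / SE = (59.33 - 70.88) / 3.3275 = -11.55 / 3.3275 = -3.471
p-value = 0.0013

Since p-value < α = 0.01, we reject H₀.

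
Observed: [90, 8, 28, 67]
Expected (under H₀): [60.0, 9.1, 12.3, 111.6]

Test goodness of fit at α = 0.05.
Chi-square goodness of fit test:
H₀: observed counts match expected distribution
H₁: observed counts differ from expected distribution
df = k - 1 = 3
χ² = Σ(O - E)²/E
   = (90 - 60.0)²/60.0 + (8 - 9.1)²/9.1 + (28 - 12.3)²/12.3 + (67 - 111.6)²/111.6
   = 15.000 + 0.133 + 20.040 + 17.824
   = 53.00
p-value < 0.0001

Since p-value < α = 0.05, we reject H₀.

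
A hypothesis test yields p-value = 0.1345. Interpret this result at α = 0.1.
Since p = 0.1345 > α = 0.1, fail to reject H₀.
There is insufficient evidence to reject the null hypothesis; the result is not statistically significant at the 0.1 level.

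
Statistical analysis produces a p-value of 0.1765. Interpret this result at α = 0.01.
Since p = 0.1765 > α = 0.01, fail to reject H₀.
There is insufficient evidence to reject the null hypothesis; the result is not statistically significant at the 0.01 level.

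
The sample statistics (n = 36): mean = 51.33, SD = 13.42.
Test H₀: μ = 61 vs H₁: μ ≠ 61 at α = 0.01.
One-sample t-test:
H₀: μ = 61
H₁: μ ≠ 61
df = n - 1 = 35
t = (x̄ - μ₀) / (s/√n) = (51.33 - 61) / (13.42/√36) = -4.323
p-value = 0.0001

Since p-value < α = 0.01, we reject H₀.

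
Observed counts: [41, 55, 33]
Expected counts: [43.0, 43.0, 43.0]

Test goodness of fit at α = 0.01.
Chi-square goodness of fit test:
H₀: observed counts match expected distribution
H₁: observed counts differ from expected distribution
df = k - 1 = 2
χ² = Σ(O - E)²/E
   = (41 - 43.0)²/43.0 + (55 - 43.0)²/43.0 + (33 - 43.0)²/43.0
   = 0.093 + 3.349 + 2.326
   = 5.77
p-value = 0.0559

Since p-value > α = 0.01, we fail to reject H₀.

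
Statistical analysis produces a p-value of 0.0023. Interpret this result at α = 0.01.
Since p = 0.0023 < α = 0.01, reject H₀.
There is sufficient evidence to reject the null hypothesis; the result is statistically significant at the 0.01 level.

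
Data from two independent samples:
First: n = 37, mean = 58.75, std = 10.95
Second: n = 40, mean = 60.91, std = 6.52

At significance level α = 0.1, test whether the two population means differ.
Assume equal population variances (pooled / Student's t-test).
Student's two-sample t-test (equal variances):
H₀: μ₁ = μ₂
H₁: μ₁ ≠ μ₂
df = n₁ + n₂ - 2 = 75
Pooled variance s_p² = [(n₁-1)s₁² + (n₂-1)s₂²] / (n₁ + n₂ - 2) = [(36)(10.95²) + (39)(6.52²)] / 75 = 79.6586
SE = √(s_p²(1/n₁ + 1/n₂)) = √(79.6586 × (1/37 + 1/40)) = 2.0358
t = (x̄₁ - x̄₂) / SE = (58.75 - 60.91) / 2.0358 = -2.16 / 2.0358 = -1.061
p-value = 0.2921

Since p-value > α = 0.1, we fail to reject H₀.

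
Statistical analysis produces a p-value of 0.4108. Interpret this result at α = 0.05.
Since p = 0.4108 > α = 0.05, fail to reject H₀.
There is insufficient evidence to reject the null hypothesis; the result is not statistically significant at the 0.05 level.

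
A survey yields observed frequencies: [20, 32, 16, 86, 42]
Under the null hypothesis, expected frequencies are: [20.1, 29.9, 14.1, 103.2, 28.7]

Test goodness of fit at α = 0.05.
Chi-square goodness of fit test:
H₀: observed counts match expected distribution
H₁: observed counts differ from expected distribution
df = k - 1 = 4
χ² = Σ(O - E)²/E
   = (20 - 20.1)²/20.1 + (32 - 29.9)²/29.9 + (16 - 14.1)²/14.1 + (86 - 103.2)²/103.2 + (42 - 28.7)²/28.7
   = 0.000 + 0.147 + 0.256 + 2.867 + 6.163
   = 9.43
p-value = 0.0511

Since p-value > α = 0.05, we fail to reject H₀.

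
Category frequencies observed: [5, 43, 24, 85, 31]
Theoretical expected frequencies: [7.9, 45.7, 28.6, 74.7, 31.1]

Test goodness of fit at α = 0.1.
Chi-square goodness of fit test:
H₀: observed counts match expected distribution
H₁: observed counts differ from expected distribution
df = k - 1 = 4
χ² = Σ(O - E)²/E
   = (5 - 7.9)²/7.9 + (43 - 45.7)²/45.7 + (24 - 28.6)²/28.6 + (85 - 74.7)²/74.7 + (31 - 31.1)²/31.1
   = 1.065 + 0.160 + 0.740 + 1.420 + 0.000
   = 3.38
p-value = 0.4957

Since p-value > α = 0.1, we fail to reject H₀.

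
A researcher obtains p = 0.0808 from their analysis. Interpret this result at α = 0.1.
Since p = 0.0808 < α = 0.1, reject H₀.
There is sufficient evidence to reject the null hypothesis; the result is statistically significant at the 0.1 level.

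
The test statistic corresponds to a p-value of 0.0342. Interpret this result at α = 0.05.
Since p = 0.0342 < α = 0.05, reject H₀.
There is sufficient evidence to reject the null hypothesis; the result is statistically significant at the 0.05 level.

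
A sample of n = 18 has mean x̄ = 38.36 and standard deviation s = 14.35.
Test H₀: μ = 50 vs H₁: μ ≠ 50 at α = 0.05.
One-sample t-test:
H₀: μ = 50
H₁: μ ≠ 50
df = n - 1 = 17
t = (x̄ - μ₀) / (s/√n) = (38.36 - 50) / (14.35/√18) = -3.441
p-value = 0.0031

Since p-value < α = 0.05, we reject H₀.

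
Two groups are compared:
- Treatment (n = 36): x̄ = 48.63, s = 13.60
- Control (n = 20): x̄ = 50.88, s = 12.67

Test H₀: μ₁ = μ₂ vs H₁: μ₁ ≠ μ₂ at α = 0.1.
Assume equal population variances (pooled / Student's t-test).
Student's two-sample t-test (equal variances):
H₀: μ₁ = μ₂
H₁: μ₁ ≠ μ₂
df = n₁ + n₂ - 2 = 54
Pooled variance s_p² = [(n₁-1)s₁² + (n₂-1)s₂²] / (n₁ + n₂ - 2) = [(35)(13.60²) + (19)(12.67²)] / 54 = 176.3639
SE = √(s_p²(1/n₁ + 1/n₂)) = √(176.3639 × (1/36 + 1/20)) = 3.7037
t = (x̄₁ - x̄₂) / SE = (48.63 - 50.88) / 3.7037 = -2.25 / 3.7037 = -0.608
p-value = 0.5461

Since p-value > α = 0.1, we fail to reject H₀.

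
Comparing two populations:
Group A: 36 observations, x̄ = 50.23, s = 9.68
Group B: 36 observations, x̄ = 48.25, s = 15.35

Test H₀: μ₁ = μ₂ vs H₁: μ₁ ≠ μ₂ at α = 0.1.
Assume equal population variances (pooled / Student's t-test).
Student's two-sample t-test (equal variances):
H₀: μ₁ = μ₂
H₁: μ₁ ≠ μ₂
df = n₁ + n₂ - 2 = 70
Pooled variance s_p² = [(n₁-1)s₁² + (n₂-1)s₂²] / (n₁ + n₂ - 2) = [(35)(9.68²) + (35)(15.35²)] / 70 = 164.6625
SE = √(s_p²(1/n₁ + 1/n₂)) = √(164.6625 × (1/36 + 1/36)) = 3.0246
t = (x̄₁ - x̄₂) / SE = (50.23 - 48.25) / 3.0246 = 1.98 / 3.0246 = 0.655
p-value = 0.5148

Since p-value > α = 0.1, we fail to reject H₀.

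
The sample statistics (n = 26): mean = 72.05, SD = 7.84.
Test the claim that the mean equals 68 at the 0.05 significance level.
One-sample t-test:
H₀: μ = 68
H₁: μ ≠ 68
df = n - 1 = 25
t = (x̄ - μ₀) / (s/√n) = (72.05 - 68) / (7.84/√26) = 2.634
p-value = 0.0143

Since p-value < α = 0.05, we reject H₀.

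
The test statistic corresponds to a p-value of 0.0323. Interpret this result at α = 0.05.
Since p = 0.0323 < α = 0.05, reject H₀.
There is sufficient evidence to reject the null hypothesis; the result is statistically significant at the 0.05 level.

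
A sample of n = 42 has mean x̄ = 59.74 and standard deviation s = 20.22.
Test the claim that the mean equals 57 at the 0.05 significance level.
One-sample t-test:
H₀: μ = 57
H₁: μ ≠ 57
df = n - 1 = 41
t = (x̄ - μ₀) / (s/√n) = (59.74 - 57) / (20.22/√42) = 0.878
p-value = 0.3850

Since p-value > α = 0.05, we fail to reject H₀.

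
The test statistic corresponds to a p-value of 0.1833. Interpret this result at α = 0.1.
Since p = 0.1833 > α = 0.1, fail to reject H₀.
There is insufficient evidence to reject the null hypothesis; the result is not statistically significant at the 0.1 level.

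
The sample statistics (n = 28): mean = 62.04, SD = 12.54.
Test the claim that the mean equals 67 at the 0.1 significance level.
One-sample t-test:
H₀: μ = 67
H₁: μ ≠ 67
df = n - 1 = 27
t = (x̄ - μ₀) / (s/√n) = (62.04 - 67) / (12.54/√28) = -2.093
p-value = 0.0459

Since p-value < α = 0.1, we reject H₀.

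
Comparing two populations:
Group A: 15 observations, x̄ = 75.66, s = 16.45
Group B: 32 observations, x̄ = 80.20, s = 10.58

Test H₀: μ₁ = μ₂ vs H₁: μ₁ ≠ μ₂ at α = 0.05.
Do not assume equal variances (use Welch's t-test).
Welch's two-sample t-test:
H₀: μ₁ = μ₂
H₁: μ₁ ≠ μ₂
s₁²/n₁ = 16.45²/15 = 18.0402,  s₂²/n₂ = 10.58²/32 = 3.4980
SE = √(s₁²/n₁ + s₂²/n₂) = √(18.0402 + 3.4980) = 4.6409
df (Welch-Satterthwaite) = (s₁²/n₁ + s₂²/n₂)² / [(s₁²/n₁)²/(n₁-1) + (s₂²/n₂)²/(n₂-1)] ≈ 19.62
t = (x̄₁ - x̄₂) / SE = (75.66 - 80.20) / 4.6409 = -4.54 / 4.6409 = -0.978
p-value = 0.3399

Since p-value > α = 0.05, we fail to reject H₀.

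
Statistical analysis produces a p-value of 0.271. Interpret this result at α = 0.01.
Since p = 0.271 > α = 0.01, fail to reject H₀.
There is insufficient evidence to reject the null hypothesis; the result is not statistically significant at the 0.01 level.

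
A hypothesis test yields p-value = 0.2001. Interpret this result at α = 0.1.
Since p = 0.2001 > α = 0.1, fail to reject H₀.
There is insufficient evidence to reject the null hypothesis; the result is not statistically significant at the 0.1 level.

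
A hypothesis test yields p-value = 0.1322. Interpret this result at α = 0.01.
Since p = 0.1322 > α = 0.01, fail to reject H₀.
There is insufficient evidence to reject the null hypothesis; the result is not statistically significant at the 0.01 level.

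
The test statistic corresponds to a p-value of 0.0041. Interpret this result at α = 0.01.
Since p = 0.0041 < α = 0.01, reject H₀.
There is sufficient evidence to reject the null hypothesis; the result is statistically significant at the 0.01 level.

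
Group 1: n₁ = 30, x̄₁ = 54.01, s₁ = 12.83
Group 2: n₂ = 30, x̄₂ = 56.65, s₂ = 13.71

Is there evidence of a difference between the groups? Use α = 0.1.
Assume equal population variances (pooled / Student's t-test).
Student's two-sample t-test (equal variances):
H₀: μ₁ = μ₂
H₁: μ₁ ≠ μ₂
df = n₁ + n₂ - 2 = 58
Pooled variance s_p² = [(n₁-1)s₁² + (n₂-1)s₂²] / (n₁ + n₂ - 2) = [(29)(12.83²) + (29)(13.71²)] / 58 = 176.2865
SE = √(s_p²(1/n₁ + 1/n₂)) = √(176.2865 × (1/30 + 1/30)) = 3.4282
t = (x̄₁ - x̄₂) / SE = (54.01 - 56.65) / 3.4282 = -2.64 / 3.4282 = -0.770
p-value = 0.4444

Since p-value > α = 0.1, we fail to reject H₀.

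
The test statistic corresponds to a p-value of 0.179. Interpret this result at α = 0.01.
Since p = 0.179 > α = 0.01, fail to reject H₀.
There is insufficient evidence to reject the null hypothesis; the result is not statistically significant at the 0.01 level.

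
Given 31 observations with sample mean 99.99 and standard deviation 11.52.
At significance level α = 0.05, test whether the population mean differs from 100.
One-sample t-test:
H₀: μ = 100
H₁: μ ≠ 100
df = n - 1 = 30
t = (x̄ - μ₀) / (s/√n) = (99.99 - 100) / (11.52/√31) = -0.005
p-value = 0.9962

Since p-value > α = 0.05, we fail to reject H₀.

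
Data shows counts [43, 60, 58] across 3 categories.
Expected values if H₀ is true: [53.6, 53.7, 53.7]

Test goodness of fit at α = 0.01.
Chi-square goodness of fit test:
H₀: observed counts match expected distribution
H₁: observed counts differ from expected distribution
df = k - 1 = 2
χ² = Σ(O - E)²/E
   = (43 - 53.6)²/53.6 + (60 - 53.7)²/53.7 + (58 - 53.7)²/53.7
   = 2.096 + 0.739 + 0.344
   = 3.18
p-value = 0.2040

Since p-value > α = 0.01, we fail to reject H₀.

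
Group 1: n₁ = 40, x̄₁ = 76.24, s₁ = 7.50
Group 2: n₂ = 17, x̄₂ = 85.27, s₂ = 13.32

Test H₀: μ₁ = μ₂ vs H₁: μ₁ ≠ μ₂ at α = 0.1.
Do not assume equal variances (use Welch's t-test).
Welch's two-sample t-test:
H₀: μ₁ = μ₂
H₁: μ₁ ≠ μ₂
s₁²/n₁ = 7.50²/40 = 1.4062,  s₂²/n₂ = 13.32²/17 = 10.4366
SE = √(s₁²/n₁ + s₂²/n₂) = √(1.4062 + 10.4366) = 3.4413
df (Welch-Satterthwaite) = (s₁²/n₁ + s₂²/n₂)² / [(s₁²/n₁)²/(n₁-1) + (s₂²/n₂)²/(n₂-1)] ≈ 20.45
t = (x̄₁ - x̄₂) / SE = (76.24 - 85.27) / 3.4413 = -9.03 / 3.4413 = -2.624
p-value = 0.0161

Since p-value < α = 0.1, we reject H₀.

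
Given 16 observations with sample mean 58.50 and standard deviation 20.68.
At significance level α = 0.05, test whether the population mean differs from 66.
One-sample t-test:
H₀: μ = 66
H₁: μ ≠ 66
df = n - 1 = 15
t = (x̄ - μ₀) / (s/√n) = (58.50 - 66) / (20.68/√16) = -1.451
p-value = 0.1675

Since p-value > α = 0.05, we fail to reject H₀.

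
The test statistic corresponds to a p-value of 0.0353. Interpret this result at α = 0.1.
Since p = 0.0353 < α = 0.1, reject H₀.
There is sufficient evidence to reject the null hypothesis; the result is statistically significant at the 0.1 level.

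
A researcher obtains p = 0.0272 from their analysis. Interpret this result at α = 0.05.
Since p = 0.0272 < α = 0.05, reject H₀.
There is sufficient evidence to reject the null hypothesis; the result is statistically significant at the 0.05 level.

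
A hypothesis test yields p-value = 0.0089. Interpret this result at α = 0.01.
Since p = 0.0089 < α = 0.01, reject H₀.
There is sufficient evidence to reject the null hypothesis; the result is statistically significant at the 0.01 level.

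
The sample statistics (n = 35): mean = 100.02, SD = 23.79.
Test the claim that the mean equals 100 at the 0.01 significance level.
One-sample t-test:
H₀: μ = 100
H₁: μ ≠ 100
df = n - 1 = 34
t = (x̄ - μ₀) / (s/√n) = (100.02 - 100) / (23.79/√35) = 0.005
p-value = 0.9961

Since p-value > α = 0.01, we fail to reject H₀.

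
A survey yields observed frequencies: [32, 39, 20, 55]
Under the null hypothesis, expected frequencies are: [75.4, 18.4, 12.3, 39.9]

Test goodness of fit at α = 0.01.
Chi-square goodness of fit test:
H₀: observed counts match expected distribution
H₁: observed counts differ from expected distribution
df = k - 1 = 3
χ² = Σ(O - E)²/E
   = (32 - 75.4)²/75.4 + (39 - 18.4)²/18.4 + (20 - 12.3)²/12.3 + (55 - 39.9)²/39.9
   = 24.981 + 23.063 + 4.820 + 5.715
   = 58.58
p-value < 0.0001

Since p-value < α = 0.01, we reject H₀.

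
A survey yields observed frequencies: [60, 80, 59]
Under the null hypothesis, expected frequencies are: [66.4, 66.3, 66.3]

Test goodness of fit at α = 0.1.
Chi-square goodness of fit test:
H₀: observed counts match expected distribution
H₁: observed counts differ from expected distribution
df = k - 1 = 2
χ² = Σ(O - E)²/E
   = (60 - 66.4)²/66.4 + (80 - 66.3)²/66.3 + (59 - 66.3)²/66.3
   = 0.617 + 2.831 + 0.804
   = 4.25
p-value = 0.1193

Since p-value > α = 0.1, we fail to reject H₀.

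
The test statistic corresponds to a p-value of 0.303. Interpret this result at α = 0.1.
Since p = 0.303 > α = 0.1, fail to reject H₀.
There is insufficient evidence to reject the null hypothesis; the result is not statistically significant at the 0.1 level.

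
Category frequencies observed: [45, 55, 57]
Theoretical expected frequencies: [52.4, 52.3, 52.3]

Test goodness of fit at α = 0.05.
Chi-square goodness of fit test:
H₀: observed counts match expected distribution
H₁: observed counts differ from expected distribution
df = k - 1 = 2
χ² = Σ(O - E)²/E
   = (45 - 52.4)²/52.4 + (55 - 52.3)²/52.3 + (57 - 52.3)²/52.3
   = 1.045 + 0.139 + 0.422
   = 1.61
p-value = 0.4478

Since p-value > α = 0.05, we fail to reject H₀.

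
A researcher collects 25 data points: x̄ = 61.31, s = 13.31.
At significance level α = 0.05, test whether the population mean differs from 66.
One-sample t-test:
H₀: μ = 66
H₁: μ ≠ 66
df = n - 1 = 24
t = (x̄ - μ₀) / (s/√n) = (61.31 - 66) / (13.31/√25) = -1.762
p-value = 0.0908

Since p-value > α = 0.05, we fail to reject H₀.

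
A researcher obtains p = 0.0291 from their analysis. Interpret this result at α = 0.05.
Since p = 0.0291 < α = 0.05, reject H₀.
There is sufficient evidence to reject the null hypothesis; the result is statistically significant at the 0.05 level.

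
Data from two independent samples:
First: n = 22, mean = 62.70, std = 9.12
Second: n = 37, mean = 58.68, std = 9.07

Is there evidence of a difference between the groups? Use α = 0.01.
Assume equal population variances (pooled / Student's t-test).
Student's two-sample t-test (equal variances):
H₀: μ₁ = μ₂
H₁: μ₁ ≠ μ₂
df = n₁ + n₂ - 2 = 57
Pooled variance s_p² = [(n₁-1)s₁² + (n₂-1)s₂²] / (n₁ + n₂ - 2) = [(21)(9.12²) + (36)(9.07²)] / 57 = 82.6000
SE = √(s_p²(1/n₁ + 1/n₂)) = √(82.6000 × (1/22 + 1/37)) = 2.4468
t = (x̄₁ - x̄₂) / SE = (62.70 - 58.68) / 2.4468 = 4.02 / 2.4468 = 1.643
p-value = 0.1059

Since p-value > α = 0.01, we fail to reject H₀.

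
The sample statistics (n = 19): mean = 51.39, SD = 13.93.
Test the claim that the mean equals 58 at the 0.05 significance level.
One-sample t-test:
H₀: μ = 58
H₁: μ ≠ 58
df = n - 1 = 18
t = (x̄ - μ₀) / (s/√n) = (51.39 - 58) / (13.93/√19) = -2.068
p-value = 0.0533

Since p-value > α = 0.05, we fail to reject H₀.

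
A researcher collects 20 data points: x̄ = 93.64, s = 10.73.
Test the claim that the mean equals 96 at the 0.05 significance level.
One-sample t-test:
H₀: μ = 96
H₁: μ ≠ 96
df = n - 1 = 19
t = (x̄ - μ₀) / (s/√n) = (93.64 - 96) / (10.73/√20) = -0.984
p-value = 0.3377

Since p-value > α = 0.05, we fail to reject H₀.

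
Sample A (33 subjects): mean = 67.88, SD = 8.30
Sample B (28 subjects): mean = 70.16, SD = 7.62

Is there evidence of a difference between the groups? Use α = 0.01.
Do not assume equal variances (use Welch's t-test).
Welch's two-sample t-test:
H₀: μ₁ = μ₂
H₁: μ₁ ≠ μ₂
s₁²/n₁ = 8.30²/33 = 2.0876,  s₂²/n₂ = 7.62²/28 = 2.0737
SE = √(s₁²/n₁ + s₂²/n₂) = √(2.0876 + 2.0737) = 2.0399
df (Welch-Satterthwaite) = (s₁²/n₁ + s₂²/n₂)² / [(s₁²/n₁)²/(n₁-1) + (s₂²/n₂)²/(n₂-1)] ≈ 58.61
t = (x̄₁ - x̄₂) / SE = (67.88 - 70.16) / 2.0399 = -2.28 / 2.0399 = -1.118
p-value = 0.2683

Since p-value > α = 0.01, we fail to reject H₀.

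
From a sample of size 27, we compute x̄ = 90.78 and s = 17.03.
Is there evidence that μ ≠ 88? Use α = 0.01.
One-sample t-test:
H₀: μ = 88
H₁: μ ≠ 88
df = n - 1 = 26
t = (x̄ - μ₀) / (s/√n) = (90.78 - 88) / (17.03/√27) = 0.848
p-value = 0.4041

Since p-value > α = 0.01, we fail to reject H₀.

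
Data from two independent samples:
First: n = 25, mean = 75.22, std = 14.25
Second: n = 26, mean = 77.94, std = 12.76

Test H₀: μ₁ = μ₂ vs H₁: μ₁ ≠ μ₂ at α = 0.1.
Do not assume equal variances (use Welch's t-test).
Welch's two-sample t-test:
H₀: μ₁ = μ₂
H₁: μ₁ ≠ μ₂
s₁²/n₁ = 14.25²/25 = 8.1225,  s₂²/n₂ = 12.76²/26 = 6.2622
SE = √(s₁²/n₁ + s₂²/n₂) = √(8.1225 + 6.2622) = 3.7927
df (Welch-Satterthwaite) = (s₁²/n₁ + s₂²/n₂)² / [(s₁²/n₁)²/(n₁-1) + (s₂²/n₂)²/(n₂-1)] ≈ 47.93
t = (x̄₁ - x̄₂) / SE = (75.22 - 77.94) / 3.7927 = -2.72 / 3.7927 = -0.717
p-value = 0.4768

Since p-value > α = 0.1, we fail to reject H₀.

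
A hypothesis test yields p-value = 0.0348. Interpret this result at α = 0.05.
Since p = 0.0348 < α = 0.05, reject H₀.
There is sufficient evidence to reject the null hypothesis; the result is statistically significant at the 0.05 level.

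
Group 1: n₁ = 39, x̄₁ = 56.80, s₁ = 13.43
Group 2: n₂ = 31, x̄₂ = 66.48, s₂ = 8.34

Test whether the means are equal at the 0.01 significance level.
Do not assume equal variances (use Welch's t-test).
Welch's two-sample t-test:
H₀: μ₁ = μ₂
H₁: μ₁ ≠ μ₂
s₁²/n₁ = 13.43²/39 = 4.6247,  s₂²/n₂ = 8.34²/31 = 2.2437
SE = √(s₁²/n₁ + s₂²/n₂) = √(4.6247 + 2.2437) = 2.6208
df (Welch-Satterthwaite) = (s₁²/n₁ + s₂²/n₂)² / [(s₁²/n₁)²/(n₁-1) + (s₂²/n₂)²/(n₂-1)] ≈ 64.57
t = (x̄₁ - x̄₂) / SE = (56.80 - 66.48) / 2.6208 = -9.68 / 2.6208 = -3.694
p-value = 0.0005

Since p-value < α = 0.01, we reject H₀.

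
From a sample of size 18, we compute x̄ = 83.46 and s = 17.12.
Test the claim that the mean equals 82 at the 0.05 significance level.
One-sample t-test:
H₀: μ = 82
H₁: μ ≠ 82
df = n - 1 = 17
t = (x̄ - μ₀) / (s/√n) = (83.46 - 82) / (17.12/√18) = 0.362
p-value = 0.7219

Since p-value > α = 0.05, we fail to reject H₀.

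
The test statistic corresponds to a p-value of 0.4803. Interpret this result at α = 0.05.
Since p = 0.4803 > α = 0.05, fail to reject H₀.
There is insufficient evidence to reject the null hypothesis; the result is not statistically significant at the 0.05 level.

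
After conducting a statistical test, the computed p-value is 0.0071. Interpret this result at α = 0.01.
Since p = 0.0071 < α = 0.01, reject H₀.
There is sufficient evidence to reject the null hypothesis; the result is statistically significant at the 0.01 level.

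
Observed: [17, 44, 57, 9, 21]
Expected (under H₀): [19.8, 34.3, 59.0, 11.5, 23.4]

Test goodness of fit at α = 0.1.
Chi-square goodness of fit test:
H₀: observed counts match expected distribution
H₁: observed counts differ from expected distribution
df = k - 1 = 4
χ² = Σ(O - E)²/E
   = (17 - 19.8)²/19.8 + (44 - 34.3)²/34.3 + (57 - 59.0)²/59.0 + (9 - 11.5)²/11.5 + (21 - 23.4)²/23.4
   = 0.396 + 2.743 + 0.068 + 0.543 + 0.246
   = 4.00
p-value = 0.4065

Since p-value > α = 0.1, we fail to reject H₀.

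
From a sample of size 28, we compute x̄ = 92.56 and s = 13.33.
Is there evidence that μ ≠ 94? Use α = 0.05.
One-sample t-test:
H₀: μ = 94
H₁: μ ≠ 94
df = n - 1 = 27
t = (x̄ - μ₀) / (s/√n) = (92.56 - 94) / (13.33/√28) = -0.572
p-value = 0.5723

Since p-value > α = 0.05, we fail to reject H₀.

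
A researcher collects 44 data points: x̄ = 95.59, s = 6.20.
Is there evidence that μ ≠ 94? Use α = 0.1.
One-sample t-test:
H₀: μ = 94
H₁: μ ≠ 94
df = n - 1 = 43
t = (x̄ - μ₀) / (s/√n) = (95.59 - 94) / (6.20/√44) = 1.701
p-value = 0.0961

Since p-value < α = 0.1, we reject H₀.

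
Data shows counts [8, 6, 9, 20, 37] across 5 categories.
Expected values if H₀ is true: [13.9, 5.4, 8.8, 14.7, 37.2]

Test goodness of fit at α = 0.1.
Chi-square goodness of fit test:
H₀: observed counts match expected distribution
H₁: observed counts differ from expected distribution
df = k - 1 = 4
χ² = Σ(O - E)²/E
   = (8 - 13.9)²/13.9 + (6 - 5.4)²/5.4 + (9 - 8.8)²/8.8 + (20 - 14.7)²/14.7 + (37 - 37.2)²/37.2
   = 2.504 + 0.067 + 0.005 + 1.911 + 0.001
   = 4.49
p-value = 0.3440

Since p-value > α = 0.1, we fail to reject H₀.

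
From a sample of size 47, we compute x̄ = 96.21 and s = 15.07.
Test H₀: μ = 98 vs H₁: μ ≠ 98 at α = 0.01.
One-sample t-test:
H₀: μ = 98
H₁: μ ≠ 98
df = n - 1 = 46
t = (x̄ - μ₀) / (s/√n) = (96.21 - 98) / (15.07/√47) = -0.814
p-value = 0.4197

Since p-value > α = 0.01, we fail to reject H₀.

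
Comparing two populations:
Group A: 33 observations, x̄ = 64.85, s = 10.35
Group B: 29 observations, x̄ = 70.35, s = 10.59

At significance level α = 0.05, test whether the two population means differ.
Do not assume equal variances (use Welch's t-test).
Welch's two-sample t-test:
H₀: μ₁ = μ₂
H₁: μ₁ ≠ μ₂
s₁²/n₁ = 10.35²/33 = 3.2461,  s₂²/n₂ = 10.59²/29 = 3.8672
SE = √(s₁²/n₁ + s₂²/n₂) = √(3.2461 + 3.8672) = 2.6671
df (Welch-Satterthwaite) = (s₁²/n₁ + s₂²/n₂)² / [(s₁²/n₁)²/(n₁-1) + (s₂²/n₂)²/(n₂-1)] ≈ 58.60
t = (x̄₁ - x̄₂) / SE = (64.85 - 70.35) / 2.6671 = -5.50 / 2.6671 = -2.062
p-value = 0.0436

Since p-value < α = 0.05, we reject H₀.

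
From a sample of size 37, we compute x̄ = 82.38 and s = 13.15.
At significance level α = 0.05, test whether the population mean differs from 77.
One-sample t-test:
H₀: μ = 77
H₁: μ ≠ 77
df = n - 1 = 36
t = (x̄ - μ₀) / (s/√n) = (82.38 - 77) / (13.15/√37) = 2.489
p-value = 0.0176

Since p-value < α = 0.05, we reject H₀.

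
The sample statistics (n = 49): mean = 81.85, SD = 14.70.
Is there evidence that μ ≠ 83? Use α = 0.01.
One-sample t-test:
H₀: μ = 83
H₁: μ ≠ 83
df = n - 1 = 48
t = (x̄ - μ₀) / (s/√n) = (81.85 - 83) / (14.70/√49) = -0.548
p-value = 0.5865

Since p-value > α = 0.01, we fail to reject H₀.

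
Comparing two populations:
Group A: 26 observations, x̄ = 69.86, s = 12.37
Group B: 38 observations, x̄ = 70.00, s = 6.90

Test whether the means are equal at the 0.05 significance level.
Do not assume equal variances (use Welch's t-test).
Welch's two-sample t-test:
H₀: μ₁ = μ₂
H₁: μ₁ ≠ μ₂
s₁²/n₁ = 12.37²/26 = 5.8853,  s₂²/n₂ = 6.90²/38 = 1.2529
SE = √(s₁²/n₁ + s₂²/n₂) = √(5.8853 + 1.2529) = 2.6717
df (Welch-Satterthwaite) = (s₁²/n₁ + s₂²/n₂)² / [(s₁²/n₁)²/(n₁-1) + (s₂²/n₂)²/(n₂-1)] ≈ 35.68
t = (x̄₁ - x̄₂) / SE = (69.86 - 70.00) / 2.6717 = -0.14 / 2.6717 = -0.052
p-value = 0.9585

Since p-value > α = 0.05, we fail to reject H₀.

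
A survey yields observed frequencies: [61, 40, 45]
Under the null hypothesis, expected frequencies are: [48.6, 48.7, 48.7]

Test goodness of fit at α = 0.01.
Chi-square goodness of fit test:
H₀: observed counts match expected distribution
H₁: observed counts differ from expected distribution
df = k - 1 = 2
χ² = Σ(O - E)²/E
   = (61 - 48.6)²/48.6 + (40 - 48.7)²/48.7 + (45 - 48.7)²/48.7
   = 3.164 + 1.554 + 0.281
   = 5.00
p-value = 0.0821

Since p-value > α = 0.01, we fail to reject H₀.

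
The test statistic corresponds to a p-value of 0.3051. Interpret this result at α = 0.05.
Since p = 0.3051 > α = 0.05, fail to reject H₀.
There is insufficient evidence to reject the null hypothesis; the result is not statistically significant at the 0.05 level.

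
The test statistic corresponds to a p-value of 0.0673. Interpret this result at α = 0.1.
Since p = 0.0673 < α = 0.1, reject H₀.
There is sufficient evidence to reject the null hypothesis; the result is statistically significant at the 0.1 level.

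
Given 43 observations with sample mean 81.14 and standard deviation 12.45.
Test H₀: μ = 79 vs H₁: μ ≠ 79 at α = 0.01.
One-sample t-test:
H₀: μ = 79
H₁: μ ≠ 79
df = n - 1 = 42
t = (x̄ - μ₀) / (s/√n) = (81.14 - 79) / (12.45/√43) = 1.127
p-value = 0.2661

Since p-value > α = 0.01, we fail to reject H₀.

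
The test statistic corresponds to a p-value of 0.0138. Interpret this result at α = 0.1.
Since p = 0.0138 < α = 0.1, reject H₀.
There is sufficient evidence to reject the null hypothesis; the result is statistically significant at the 0.1 level.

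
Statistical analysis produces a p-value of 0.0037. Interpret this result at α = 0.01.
Since p = 0.0037 < α = 0.01, reject H₀.
There is sufficient evidence to reject the null hypothesis; the result is statistically significant at the 0.01 level.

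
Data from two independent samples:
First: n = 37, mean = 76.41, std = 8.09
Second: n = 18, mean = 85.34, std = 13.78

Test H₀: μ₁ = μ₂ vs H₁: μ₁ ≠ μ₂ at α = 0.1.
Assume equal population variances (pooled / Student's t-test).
Student's two-sample t-test (equal variances):
H₀: μ₁ = μ₂
H₁: μ₁ ≠ μ₂
df = n₁ + n₂ - 2 = 53
Pooled variance s_p² = [(n₁-1)s₁² + (n₂-1)s₂²] / (n₁ + n₂ - 2) = [(36)(8.09²) + (17)(13.78²)] / 53 = 105.3629
SE = √(s_p²(1/n₁ + 1/n₂)) = √(105.3629 × (1/37 + 1/18)) = 2.9498
t = (x̄₁ - x̄₂) / SE = (76.41 - 85.34) / 2.9498 = -8.93 / 2.9498 = -3.027
p-value = 0.0038

Since p-value < α = 0.1, we reject H₀.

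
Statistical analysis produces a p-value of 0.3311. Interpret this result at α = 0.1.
Since p = 0.3311 > α = 0.1, fail to reject H₀.
There is insufficient evidence to reject the null hypothesis; the result is not statistically significant at the 0.1 level.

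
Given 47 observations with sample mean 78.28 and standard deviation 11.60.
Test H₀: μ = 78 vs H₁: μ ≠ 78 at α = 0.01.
One-sample t-test:
H₀: μ = 78
H₁: μ ≠ 78
df = n - 1 = 46
t = (x̄ - μ₀) / (s/√n) = (78.28 - 78) / (11.60/√47) = 0.165
p-value = 0.8693

Since p-value > α = 0.01, we fail to reject H₀.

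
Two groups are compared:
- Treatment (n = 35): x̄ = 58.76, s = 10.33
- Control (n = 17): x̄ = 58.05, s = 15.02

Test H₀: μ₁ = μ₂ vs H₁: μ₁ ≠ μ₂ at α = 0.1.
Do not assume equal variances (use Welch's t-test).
Welch's two-sample t-test:
H₀: μ₁ = μ₂
H₁: μ₁ ≠ μ₂
s₁²/n₁ = 10.33²/35 = 3.0488,  s₂²/n₂ = 15.02²/17 = 13.2706
SE = √(s₁²/n₁ + s₂²/n₂) = √(3.0488 + 13.2706) = 4.0397
df (Welch-Satterthwaite) = (s₁²/n₁ + s₂²/n₂)² / [(s₁²/n₁)²/(n₁-1) + (s₂²/n₂)²/(n₂-1)] ≈ 23.61
t = (x̄₁ - x̄₂) / SE = (58.76 - 58.05) / 4.0397 = 0.71 / 4.0397 = 0.176
p-value = 0.8620

Since p-value > α = 0.1, we fail to reject H₀.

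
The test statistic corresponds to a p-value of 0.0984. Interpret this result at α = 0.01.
Since p = 0.0984 > α = 0.01, fail to reject H₀.
There is insufficient evidence to reject the null hypothesis; the result is not statistically significant at the 0.01 level.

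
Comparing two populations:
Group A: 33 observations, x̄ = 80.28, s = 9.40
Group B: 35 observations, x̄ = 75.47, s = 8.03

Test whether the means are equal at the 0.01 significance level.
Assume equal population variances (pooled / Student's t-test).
Student's two-sample t-test (equal variances):
H₀: μ₁ = μ₂
H₁: μ₁ ≠ μ₂
df = n₁ + n₂ - 2 = 66
Pooled variance s_p² = [(n₁-1)s₁² + (n₂-1)s₂²] / (n₁ + n₂ - 2) = [(32)(9.40²) + (34)(8.03²)] / 66 = 76.0586
SE = √(s_p²(1/n₁ + 1/n₂)) = √(76.0586 × (1/33 + 1/35)) = 2.1161
t = (x̄₁ - x̄₂) / SE = (80.28 - 75.47) / 2.1161 = 4.81 / 2.1161 = 2.273
p-value = 0.0263

Since p-value > α = 0.01, we fail to reject H₀.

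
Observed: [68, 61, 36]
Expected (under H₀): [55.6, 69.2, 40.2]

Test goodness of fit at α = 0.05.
Chi-square goodness of fit test:
H₀: observed counts match expected distribution
H₁: observed counts differ from expected distribution
df = k - 1 = 2
χ² = Σ(O - E)²/E
   = (68 - 55.6)²/55.6 + (61 - 69.2)²/69.2 + (36 - 40.2)²/40.2
   = 2.765 + 0.972 + 0.439
   = 4.18
p-value = 0.1239

Since p-value > α = 0.05, we fail to reject H₀.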